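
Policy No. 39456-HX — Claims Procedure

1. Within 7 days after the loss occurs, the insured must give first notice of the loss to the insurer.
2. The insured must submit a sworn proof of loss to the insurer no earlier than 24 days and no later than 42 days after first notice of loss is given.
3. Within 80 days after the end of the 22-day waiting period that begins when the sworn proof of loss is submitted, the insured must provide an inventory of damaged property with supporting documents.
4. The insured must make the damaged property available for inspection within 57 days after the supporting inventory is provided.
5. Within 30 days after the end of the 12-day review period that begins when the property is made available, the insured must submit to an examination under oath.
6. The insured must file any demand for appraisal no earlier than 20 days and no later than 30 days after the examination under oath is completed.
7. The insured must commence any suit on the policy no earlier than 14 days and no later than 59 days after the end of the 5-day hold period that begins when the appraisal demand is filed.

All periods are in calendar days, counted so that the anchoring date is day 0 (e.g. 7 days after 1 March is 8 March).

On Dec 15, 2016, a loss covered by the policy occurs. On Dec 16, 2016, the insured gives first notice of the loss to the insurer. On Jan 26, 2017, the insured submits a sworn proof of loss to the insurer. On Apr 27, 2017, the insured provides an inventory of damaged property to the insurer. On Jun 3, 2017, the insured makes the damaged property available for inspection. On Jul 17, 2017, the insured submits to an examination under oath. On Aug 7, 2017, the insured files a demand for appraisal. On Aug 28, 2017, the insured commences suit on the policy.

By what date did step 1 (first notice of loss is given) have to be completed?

Step 1 runs from Dec 15, 2016, when the loss occurs. 7 days after Dec 15, 2016 is Dec 22, 2016.

Dec 22, 2016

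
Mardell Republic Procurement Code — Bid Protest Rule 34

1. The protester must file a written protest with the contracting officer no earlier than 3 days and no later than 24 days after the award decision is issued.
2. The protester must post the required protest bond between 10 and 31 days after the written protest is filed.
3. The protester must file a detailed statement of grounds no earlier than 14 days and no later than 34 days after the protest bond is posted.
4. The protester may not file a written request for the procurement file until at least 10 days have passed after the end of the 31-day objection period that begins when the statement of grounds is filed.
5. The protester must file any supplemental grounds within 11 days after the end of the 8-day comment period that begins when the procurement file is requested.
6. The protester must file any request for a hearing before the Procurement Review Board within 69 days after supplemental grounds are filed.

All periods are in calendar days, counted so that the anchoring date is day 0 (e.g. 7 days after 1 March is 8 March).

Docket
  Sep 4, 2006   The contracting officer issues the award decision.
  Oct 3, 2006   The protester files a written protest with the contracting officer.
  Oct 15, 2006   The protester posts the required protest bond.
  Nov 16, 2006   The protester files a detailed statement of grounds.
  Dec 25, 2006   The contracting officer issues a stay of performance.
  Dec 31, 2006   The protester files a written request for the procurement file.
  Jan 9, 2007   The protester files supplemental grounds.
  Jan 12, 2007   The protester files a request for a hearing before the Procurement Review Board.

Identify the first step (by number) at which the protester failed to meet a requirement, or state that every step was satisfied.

(1) the permitted window runs from Sep 4, 2006 + 3 = Sep 7, 2006 to Sep 4, 2006 + 24 = Sep 28, 2006; Oct 3, 2006 is 5 days past the end of the window.

Step 1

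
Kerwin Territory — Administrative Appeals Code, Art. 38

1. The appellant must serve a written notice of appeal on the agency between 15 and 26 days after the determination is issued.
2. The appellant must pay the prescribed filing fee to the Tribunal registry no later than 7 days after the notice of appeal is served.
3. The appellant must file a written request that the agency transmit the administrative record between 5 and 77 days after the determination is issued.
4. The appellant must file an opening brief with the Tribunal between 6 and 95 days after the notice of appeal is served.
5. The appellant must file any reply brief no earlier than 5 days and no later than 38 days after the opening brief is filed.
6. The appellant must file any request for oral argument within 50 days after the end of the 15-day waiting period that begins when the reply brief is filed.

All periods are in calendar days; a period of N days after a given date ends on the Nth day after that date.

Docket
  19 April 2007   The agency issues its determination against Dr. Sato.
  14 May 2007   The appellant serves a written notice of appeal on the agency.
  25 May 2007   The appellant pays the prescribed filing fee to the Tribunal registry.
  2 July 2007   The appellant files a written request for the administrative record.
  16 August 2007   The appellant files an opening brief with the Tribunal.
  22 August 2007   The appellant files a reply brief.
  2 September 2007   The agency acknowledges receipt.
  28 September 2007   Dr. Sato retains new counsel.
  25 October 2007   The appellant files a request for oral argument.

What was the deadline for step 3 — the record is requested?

5 July 2007

Step 3 runs from 19 April 2007, when the determination is issued. The window is 5–77 days after 19 April 2007; it closes on 5 July 2007.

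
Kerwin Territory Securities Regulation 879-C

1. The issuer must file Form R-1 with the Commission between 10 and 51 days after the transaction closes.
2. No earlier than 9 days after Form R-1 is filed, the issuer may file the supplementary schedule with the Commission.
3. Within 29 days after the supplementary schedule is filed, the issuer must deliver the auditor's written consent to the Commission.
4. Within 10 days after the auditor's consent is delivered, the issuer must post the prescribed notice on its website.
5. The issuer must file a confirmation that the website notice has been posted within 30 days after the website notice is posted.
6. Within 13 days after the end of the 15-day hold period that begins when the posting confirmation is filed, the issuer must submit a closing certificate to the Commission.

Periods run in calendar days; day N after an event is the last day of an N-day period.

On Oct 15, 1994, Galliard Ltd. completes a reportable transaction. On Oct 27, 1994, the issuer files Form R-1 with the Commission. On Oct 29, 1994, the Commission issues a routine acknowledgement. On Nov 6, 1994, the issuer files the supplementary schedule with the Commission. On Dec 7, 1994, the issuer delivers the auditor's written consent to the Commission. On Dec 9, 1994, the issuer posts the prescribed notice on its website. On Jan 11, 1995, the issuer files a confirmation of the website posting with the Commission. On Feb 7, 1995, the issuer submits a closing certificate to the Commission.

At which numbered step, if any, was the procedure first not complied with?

Step 1 — 10 and 51 days from Oct 15, 1994 (when the transaction closes) are Oct 25, 1994 and Dec 5, 1994 respectively; done Oct 27, 1994, which is between those dates.
Step 2 — must wait 9 days from Oct 27, 1994 (when Form R-1 is filed), so not before Nov 5, 1994; done Nov 6, 1994, after the minimum wait.
Step 3 — counting 29 days from Nov 6, 1994 (when the supplementary schedule is filed) gives a deadline of Dec 5, 1994; done Dec 7, 1994 — 2 days late.

Step 3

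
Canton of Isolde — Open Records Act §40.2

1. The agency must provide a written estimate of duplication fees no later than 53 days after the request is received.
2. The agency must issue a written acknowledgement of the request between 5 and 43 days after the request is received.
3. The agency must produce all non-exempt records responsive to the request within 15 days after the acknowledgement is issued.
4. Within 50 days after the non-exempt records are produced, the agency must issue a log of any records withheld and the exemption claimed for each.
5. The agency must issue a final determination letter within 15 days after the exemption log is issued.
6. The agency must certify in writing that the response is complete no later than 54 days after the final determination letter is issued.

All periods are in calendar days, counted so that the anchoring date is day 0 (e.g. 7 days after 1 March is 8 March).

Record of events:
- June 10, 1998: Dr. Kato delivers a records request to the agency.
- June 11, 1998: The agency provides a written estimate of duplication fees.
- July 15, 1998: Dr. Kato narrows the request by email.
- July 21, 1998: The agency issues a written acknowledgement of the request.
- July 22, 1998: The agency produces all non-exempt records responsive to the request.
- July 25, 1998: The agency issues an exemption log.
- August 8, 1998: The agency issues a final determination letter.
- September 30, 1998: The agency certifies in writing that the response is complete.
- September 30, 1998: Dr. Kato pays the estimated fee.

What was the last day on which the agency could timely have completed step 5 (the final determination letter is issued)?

August 9, 1998

Step 5 runs from July 25, 1998, when the exemption log is issued. 15 days after July 25, 1998 is August 9, 1998.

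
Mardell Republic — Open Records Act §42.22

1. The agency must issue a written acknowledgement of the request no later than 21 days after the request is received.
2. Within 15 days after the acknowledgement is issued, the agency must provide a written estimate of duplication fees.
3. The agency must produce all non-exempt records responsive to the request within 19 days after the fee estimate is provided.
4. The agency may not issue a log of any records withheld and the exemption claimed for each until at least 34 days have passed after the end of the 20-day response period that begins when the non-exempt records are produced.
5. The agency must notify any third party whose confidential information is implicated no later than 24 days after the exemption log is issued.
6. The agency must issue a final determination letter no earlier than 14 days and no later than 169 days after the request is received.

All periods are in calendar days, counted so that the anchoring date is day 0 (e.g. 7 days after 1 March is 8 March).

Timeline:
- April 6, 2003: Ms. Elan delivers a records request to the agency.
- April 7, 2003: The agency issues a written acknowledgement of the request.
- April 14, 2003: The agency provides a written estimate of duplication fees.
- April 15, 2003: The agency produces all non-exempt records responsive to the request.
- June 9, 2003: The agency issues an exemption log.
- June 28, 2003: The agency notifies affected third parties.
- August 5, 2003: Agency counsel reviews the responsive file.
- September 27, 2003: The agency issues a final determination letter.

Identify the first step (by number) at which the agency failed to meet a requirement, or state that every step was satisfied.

(1) due by April 6, 2003 + 21 days = April 27, 2003; done April 7, 2003 — timely.
(2) due by April 7, 2003 + 15 days = April 22, 2003; April 14, 2003 is within that limit.
(3) due by April 14, 2003 + 19 days = May 3, 2003; completed April 15, 2003, before the deadline.
(4) permitted from May 5, 2003 + 34 days = June 8, 2003 onward; done June 9, 2003 — permitted.
(5) due by June 9, 2003 + 24 days = July 3, 2003; done June 28, 2003 — timely.
(6) the permitted window runs from April 6, 2003 + 14 = April 20, 2003 to April 6, 2003 + 169 = September 22, 2003; September 27, 2003 is 5 days past the end of the window.

Step 6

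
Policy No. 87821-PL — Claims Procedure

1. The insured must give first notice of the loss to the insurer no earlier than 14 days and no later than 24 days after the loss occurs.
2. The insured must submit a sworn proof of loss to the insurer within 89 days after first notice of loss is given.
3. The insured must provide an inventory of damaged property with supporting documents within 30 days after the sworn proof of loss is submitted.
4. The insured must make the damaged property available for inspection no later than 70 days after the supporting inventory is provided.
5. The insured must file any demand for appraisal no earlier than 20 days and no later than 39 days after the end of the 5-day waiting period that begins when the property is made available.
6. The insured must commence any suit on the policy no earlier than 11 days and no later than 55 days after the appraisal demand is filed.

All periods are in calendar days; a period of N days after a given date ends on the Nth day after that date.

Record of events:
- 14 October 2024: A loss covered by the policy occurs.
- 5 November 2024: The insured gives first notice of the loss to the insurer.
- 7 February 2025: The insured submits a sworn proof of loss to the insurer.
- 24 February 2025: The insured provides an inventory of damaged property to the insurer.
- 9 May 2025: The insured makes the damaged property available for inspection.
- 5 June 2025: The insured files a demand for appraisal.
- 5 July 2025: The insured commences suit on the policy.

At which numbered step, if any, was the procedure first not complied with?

Step 2

Step 1 — 14 and 24 days from 14 October 2024 (when the loss occurs) are 28 October 2024 and 7 November 2024 respectively; 5 November 2024 falls inside that range.
Step 2 — counting 89 days from 5 November 2024 (when first notice of loss is given) gives a deadline of 2 February 2025; done 7 February 2025 — 5 days late.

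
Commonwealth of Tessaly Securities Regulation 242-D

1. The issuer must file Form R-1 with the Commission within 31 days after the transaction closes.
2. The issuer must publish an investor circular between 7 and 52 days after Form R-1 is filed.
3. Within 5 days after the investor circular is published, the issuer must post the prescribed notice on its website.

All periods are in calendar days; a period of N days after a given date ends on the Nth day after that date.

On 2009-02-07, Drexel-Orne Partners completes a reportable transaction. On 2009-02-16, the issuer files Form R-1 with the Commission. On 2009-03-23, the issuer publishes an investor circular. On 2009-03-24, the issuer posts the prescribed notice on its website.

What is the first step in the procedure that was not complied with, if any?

None — every step was satisfied

Step 1: 31 days after 2009-02-07 (when the transaction closes) is 2009-03-10; 2009-02-16 is within that limit.
Step 2: the window is 7–52 days after 2009-02-16 (when Form R-1 is filed), so 2009-02-23 through 2009-04-09; done 2009-03-23 — within the window.
Step 3: 5 days after 2009-03-23 (when the investor circular is published) is 2009-03-28; 2009-03-24 is within that limit.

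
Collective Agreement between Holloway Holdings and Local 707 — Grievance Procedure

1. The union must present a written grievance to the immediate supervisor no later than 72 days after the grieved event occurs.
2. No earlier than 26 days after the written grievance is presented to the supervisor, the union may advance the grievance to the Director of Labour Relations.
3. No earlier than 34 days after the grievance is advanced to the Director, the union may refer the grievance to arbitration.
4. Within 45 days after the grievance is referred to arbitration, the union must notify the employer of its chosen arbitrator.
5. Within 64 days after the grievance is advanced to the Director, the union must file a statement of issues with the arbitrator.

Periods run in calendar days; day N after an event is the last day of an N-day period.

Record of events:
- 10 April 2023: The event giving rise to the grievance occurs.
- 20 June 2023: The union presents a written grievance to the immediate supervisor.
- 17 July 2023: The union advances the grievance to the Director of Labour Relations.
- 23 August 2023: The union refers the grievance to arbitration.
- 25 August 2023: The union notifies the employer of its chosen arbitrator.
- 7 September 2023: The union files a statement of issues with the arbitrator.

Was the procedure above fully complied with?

Yes

Step 1 — counting 72 days from 10 April 2023 (when the grieved event occurs) gives a deadline of 21 June 2023; 20 June 2023 is within that limit.
Step 2 — must wait 26 days from 20 June 2023 (when the written grievance is presented to the supervisor), so not before 16 July 2023; 17 July 2023 is on or after that date.
Step 3 — must wait 34 days from 17 July 2023 (when the grievance is advanced to the Director), so not before 20 August 2023; 23 August 2023 is on or after that date.
Step 4 — counting 45 days from 23 August 2023 (when the grievance is referred to arbitration) gives a deadline of 7 October 2023; 25 August 2023 is within that limit.
Step 5 — counting 64 days from 17 July 2023 (when the grievance is advanced to the Director) gives a deadline of 19 September 2023; 7 September 2023 is within that limit.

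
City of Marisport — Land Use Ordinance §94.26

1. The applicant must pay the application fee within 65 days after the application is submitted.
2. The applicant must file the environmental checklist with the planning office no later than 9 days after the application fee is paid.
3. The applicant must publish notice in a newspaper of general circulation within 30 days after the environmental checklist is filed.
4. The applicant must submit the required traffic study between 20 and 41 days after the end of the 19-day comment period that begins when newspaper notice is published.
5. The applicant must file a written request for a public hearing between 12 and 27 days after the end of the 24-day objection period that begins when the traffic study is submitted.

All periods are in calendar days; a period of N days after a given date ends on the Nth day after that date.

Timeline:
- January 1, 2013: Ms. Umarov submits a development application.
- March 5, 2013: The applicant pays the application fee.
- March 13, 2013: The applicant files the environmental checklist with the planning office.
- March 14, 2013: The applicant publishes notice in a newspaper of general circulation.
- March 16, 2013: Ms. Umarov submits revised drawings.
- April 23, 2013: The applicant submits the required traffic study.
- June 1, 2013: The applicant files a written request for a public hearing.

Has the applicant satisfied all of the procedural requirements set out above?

Yes

Step 1 — counting 65 days from January 1, 2013 (when the application is submitted) gives a deadline of March 7, 2013; done March 5, 2013 — timely.
Step 2 — counting 9 days from March 5, 2013 (when the application fee is paid) gives a deadline of March 14, 2013; completed March 13, 2013, before the deadline.
Step 3 — counting 30 days from March 13, 2013 (when the environmental checklist is filed) gives a deadline of April 12, 2013; done March 14, 2013 — timely.
Step 4 — 20 and 41 days from April 2, 2013 (end of the 19-day comment period, which began when newspaper notice is published on March 14, 2013) are April 22, 2013 and May 13, 2013 respectively; done April 23, 2013, which is between those dates.
Step 5 — 12 and 27 days from May 17, 2013 (end of the 24-day objection period, which began when the traffic study is submitted on April 23, 2013) are May 29, 2013 and June 13, 2013 respectively; done June 1, 2013, which is between those dates.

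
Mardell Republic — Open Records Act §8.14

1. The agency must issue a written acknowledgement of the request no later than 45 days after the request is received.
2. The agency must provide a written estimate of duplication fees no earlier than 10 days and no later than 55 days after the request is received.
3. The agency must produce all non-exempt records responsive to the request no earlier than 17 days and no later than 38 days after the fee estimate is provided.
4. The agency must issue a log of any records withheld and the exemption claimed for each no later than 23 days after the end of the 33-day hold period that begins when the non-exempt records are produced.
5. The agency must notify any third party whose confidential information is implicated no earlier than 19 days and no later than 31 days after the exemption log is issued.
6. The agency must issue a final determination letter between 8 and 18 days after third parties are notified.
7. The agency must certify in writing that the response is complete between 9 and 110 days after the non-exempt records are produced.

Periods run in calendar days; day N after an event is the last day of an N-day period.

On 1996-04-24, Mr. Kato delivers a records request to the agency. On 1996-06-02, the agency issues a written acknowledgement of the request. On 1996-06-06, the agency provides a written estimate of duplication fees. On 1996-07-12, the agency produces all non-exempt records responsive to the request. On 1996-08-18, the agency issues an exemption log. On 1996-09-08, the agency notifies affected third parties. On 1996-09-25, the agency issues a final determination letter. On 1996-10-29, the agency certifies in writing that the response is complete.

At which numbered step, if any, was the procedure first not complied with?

Step 1: 45 days after 1996-04-24 (when the request is received) is 1996-06-08; completed 1996-06-02, before the deadline.
Step 2: the window is 10–55 days after 1996-04-24 (when the request is received), so 1996-05-04 through 1996-06-18; 1996-06-06 falls inside that range.
Step 3: the window is 17–38 days after 1996-06-06 (when the fee estimate is provided), so 1996-06-23 through 1996-07-14; 1996-07-12 falls inside that range.
Step 4: 23 days after 1996-08-14 (end of the 33-day hold period, which began when the non-exempt records are produced on 1996-07-12) is 1996-09-06; completed 1996-08-18, before the deadline.
Step 5: the window is 19–31 days after 1996-08-18 (when the exemption log is issued), so 1996-09-06 through 1996-09-18; done 1996-09-08, which is between those dates.
Step 6: the window is 8–18 days after 1996-09-08 (when third parties are notified), so 1996-09-16 through 1996-09-26; done 1996-09-25, which is between those dates.
Step 7: the window is 9–110 days after 1996-07-12 (when the non-exempt records are produced), so 1996-07-21 through 1996-10-30; 1996-10-29 falls inside that range.

None — every step was satisfied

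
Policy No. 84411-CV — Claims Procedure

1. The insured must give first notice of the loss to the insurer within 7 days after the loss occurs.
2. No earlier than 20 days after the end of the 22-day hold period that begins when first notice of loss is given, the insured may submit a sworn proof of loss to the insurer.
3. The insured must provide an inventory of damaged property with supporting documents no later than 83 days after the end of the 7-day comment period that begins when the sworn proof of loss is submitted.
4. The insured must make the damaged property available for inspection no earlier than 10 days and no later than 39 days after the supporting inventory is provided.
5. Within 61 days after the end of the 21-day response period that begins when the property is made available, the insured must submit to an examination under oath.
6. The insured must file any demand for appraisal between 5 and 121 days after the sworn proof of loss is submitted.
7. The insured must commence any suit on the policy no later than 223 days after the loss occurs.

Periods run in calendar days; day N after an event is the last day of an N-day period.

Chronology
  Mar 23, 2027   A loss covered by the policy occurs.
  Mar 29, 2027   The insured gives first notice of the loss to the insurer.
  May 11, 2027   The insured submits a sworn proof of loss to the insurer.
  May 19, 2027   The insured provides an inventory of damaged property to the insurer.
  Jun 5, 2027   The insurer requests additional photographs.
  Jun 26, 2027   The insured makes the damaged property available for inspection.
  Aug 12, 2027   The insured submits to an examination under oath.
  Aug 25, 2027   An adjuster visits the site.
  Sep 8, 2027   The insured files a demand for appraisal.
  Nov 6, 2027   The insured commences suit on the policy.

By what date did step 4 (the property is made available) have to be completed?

Step 4 runs from May 19, 2027, when the supporting inventory is provided. The window is 10–39 days after May 19, 2027; it closes on Jun 27, 2027.

Jun 27, 2027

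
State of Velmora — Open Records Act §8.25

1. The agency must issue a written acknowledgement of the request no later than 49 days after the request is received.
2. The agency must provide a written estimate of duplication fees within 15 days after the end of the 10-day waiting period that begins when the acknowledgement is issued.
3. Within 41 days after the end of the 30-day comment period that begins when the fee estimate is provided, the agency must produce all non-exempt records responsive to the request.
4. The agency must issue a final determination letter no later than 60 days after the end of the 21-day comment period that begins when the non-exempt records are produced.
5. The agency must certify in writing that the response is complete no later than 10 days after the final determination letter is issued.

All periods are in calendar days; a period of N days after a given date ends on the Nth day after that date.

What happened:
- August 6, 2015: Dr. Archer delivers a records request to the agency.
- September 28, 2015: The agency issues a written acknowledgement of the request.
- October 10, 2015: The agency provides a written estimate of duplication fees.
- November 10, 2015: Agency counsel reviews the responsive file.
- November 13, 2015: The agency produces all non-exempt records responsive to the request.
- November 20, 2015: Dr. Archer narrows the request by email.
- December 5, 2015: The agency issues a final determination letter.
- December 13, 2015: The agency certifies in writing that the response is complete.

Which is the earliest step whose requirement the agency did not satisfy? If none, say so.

Step 1

Step 1: 49 days after August 6, 2015 (when the request is received) is September 24, 2015; done September 28, 2015 — 4 days late.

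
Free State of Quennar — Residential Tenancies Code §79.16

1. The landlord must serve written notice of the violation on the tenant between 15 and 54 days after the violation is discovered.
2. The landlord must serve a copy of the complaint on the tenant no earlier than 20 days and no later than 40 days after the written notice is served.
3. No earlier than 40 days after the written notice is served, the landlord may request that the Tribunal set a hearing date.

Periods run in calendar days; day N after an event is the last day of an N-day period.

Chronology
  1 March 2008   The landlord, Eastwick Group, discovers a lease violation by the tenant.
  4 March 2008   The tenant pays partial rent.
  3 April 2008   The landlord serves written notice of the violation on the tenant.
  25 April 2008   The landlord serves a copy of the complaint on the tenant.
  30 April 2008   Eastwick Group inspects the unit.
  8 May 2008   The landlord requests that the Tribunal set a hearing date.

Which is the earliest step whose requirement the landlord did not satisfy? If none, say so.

Step 1: the window is 15–54 days after 1 March 2008 (when the violation is discovered), so 16 March 2008 through 24 April 2008; done 3 April 2008, which is between those dates.
Step 2: the window is 20–40 days after 3 April 2008 (when the written notice is served), so 23 April 2008 through 13 May 2008; 25 April 2008 falls inside that range.
Step 3: the earliest permitted date is 40 days after 3 April 2008 (when the written notice is served), i.e. 13 May 2008; done 8 May 2008 — 5 days too early.

Step 3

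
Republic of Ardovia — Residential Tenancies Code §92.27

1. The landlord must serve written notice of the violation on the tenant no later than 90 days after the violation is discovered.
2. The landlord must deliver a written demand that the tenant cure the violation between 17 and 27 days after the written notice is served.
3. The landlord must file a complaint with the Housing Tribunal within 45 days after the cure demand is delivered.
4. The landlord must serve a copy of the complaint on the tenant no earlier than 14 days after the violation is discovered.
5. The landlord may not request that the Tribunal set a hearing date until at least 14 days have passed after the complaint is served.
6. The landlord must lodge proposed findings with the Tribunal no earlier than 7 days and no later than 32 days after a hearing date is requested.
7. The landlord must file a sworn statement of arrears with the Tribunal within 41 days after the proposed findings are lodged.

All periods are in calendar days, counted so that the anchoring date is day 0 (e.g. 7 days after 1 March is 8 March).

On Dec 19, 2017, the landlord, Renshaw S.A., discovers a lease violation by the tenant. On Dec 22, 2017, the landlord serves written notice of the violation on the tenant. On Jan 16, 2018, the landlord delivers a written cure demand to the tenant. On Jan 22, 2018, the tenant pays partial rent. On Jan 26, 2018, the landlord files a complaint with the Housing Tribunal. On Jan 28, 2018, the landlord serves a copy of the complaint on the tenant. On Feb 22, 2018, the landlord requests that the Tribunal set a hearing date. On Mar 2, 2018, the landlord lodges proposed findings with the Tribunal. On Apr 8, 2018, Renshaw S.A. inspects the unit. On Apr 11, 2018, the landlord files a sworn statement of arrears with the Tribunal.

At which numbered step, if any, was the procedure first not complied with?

Step 1: 90 days after Dec 19, 2017 (when the violation is discovered) is Mar 19, 2018; Dec 22, 2017 is within that limit.
Step 2: the window is 17–27 days after Dec 22, 2017 (when the written notice is served), so Jan 8, 2018 through Jan 18, 2018; done Jan 16, 2018, which is between those dates.
Step 3: 45 days after Jan 16, 2018 (when the cure demand is delivered) is Mar 2, 2018; Jan 26, 2018 is within that limit.
Step 4: the earliest permitted date is 14 days after Dec 19, 2017 (when the violation is discovered), i.e. Jan 2, 2018; done Jan 28, 2018, after the minimum wait.
Step 5: the earliest permitted date is 14 days after Jan 28, 2018 (when the complaint is served), i.e. Feb 11, 2018; Feb 22, 2018 is on or after that date.
Step 6: the window is 7–32 days after Feb 22, 2018 (when a hearing date is requested), so Mar 1, 2018 through Mar 26, 2018; Mar 2, 2018 falls inside that range.
Step 7: 41 days after Mar 2, 2018 (when the proposed findings are lodged) is Apr 12, 2018; Apr 11, 2018 is within that limit.

None — every step was satisfied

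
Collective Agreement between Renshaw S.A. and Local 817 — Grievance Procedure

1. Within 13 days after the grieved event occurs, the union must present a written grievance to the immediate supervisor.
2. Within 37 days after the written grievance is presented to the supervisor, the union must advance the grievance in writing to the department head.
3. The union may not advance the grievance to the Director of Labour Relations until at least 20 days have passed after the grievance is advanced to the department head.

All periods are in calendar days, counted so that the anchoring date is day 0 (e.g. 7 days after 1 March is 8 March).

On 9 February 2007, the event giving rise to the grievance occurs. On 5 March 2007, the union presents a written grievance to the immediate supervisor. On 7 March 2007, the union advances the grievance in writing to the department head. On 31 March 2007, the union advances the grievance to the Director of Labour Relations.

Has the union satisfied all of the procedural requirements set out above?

No

(1) due by 9 February 2007 + 13 days = 22 February 2007; not done until 5 March 2007, 11 days after the deadline.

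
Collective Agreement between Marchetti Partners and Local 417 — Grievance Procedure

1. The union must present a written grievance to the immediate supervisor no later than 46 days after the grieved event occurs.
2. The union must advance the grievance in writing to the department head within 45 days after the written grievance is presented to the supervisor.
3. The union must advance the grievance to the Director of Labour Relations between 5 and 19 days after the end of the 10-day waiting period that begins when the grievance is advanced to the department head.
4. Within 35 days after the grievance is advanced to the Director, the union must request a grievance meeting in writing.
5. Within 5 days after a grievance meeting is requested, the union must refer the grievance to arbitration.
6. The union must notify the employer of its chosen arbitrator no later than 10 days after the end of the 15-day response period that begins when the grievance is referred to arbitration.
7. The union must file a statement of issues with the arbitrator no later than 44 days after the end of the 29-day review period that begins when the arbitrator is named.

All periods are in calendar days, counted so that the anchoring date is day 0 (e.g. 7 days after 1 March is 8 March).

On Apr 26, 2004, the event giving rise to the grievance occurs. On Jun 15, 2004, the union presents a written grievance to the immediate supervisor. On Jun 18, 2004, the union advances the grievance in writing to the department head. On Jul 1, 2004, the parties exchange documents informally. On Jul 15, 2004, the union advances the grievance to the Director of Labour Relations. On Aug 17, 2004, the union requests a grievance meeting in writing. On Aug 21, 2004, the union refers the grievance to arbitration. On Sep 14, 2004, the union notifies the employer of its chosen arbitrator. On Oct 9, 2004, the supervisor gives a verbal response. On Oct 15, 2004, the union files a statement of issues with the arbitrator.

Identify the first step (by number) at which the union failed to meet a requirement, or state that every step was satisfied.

Step 1

(1) due by Apr 26, 2004 + 46 days = Jun 11, 2004; done Jun 15, 2004 — 4 days late.
The procedure was therefore not followed at step 1.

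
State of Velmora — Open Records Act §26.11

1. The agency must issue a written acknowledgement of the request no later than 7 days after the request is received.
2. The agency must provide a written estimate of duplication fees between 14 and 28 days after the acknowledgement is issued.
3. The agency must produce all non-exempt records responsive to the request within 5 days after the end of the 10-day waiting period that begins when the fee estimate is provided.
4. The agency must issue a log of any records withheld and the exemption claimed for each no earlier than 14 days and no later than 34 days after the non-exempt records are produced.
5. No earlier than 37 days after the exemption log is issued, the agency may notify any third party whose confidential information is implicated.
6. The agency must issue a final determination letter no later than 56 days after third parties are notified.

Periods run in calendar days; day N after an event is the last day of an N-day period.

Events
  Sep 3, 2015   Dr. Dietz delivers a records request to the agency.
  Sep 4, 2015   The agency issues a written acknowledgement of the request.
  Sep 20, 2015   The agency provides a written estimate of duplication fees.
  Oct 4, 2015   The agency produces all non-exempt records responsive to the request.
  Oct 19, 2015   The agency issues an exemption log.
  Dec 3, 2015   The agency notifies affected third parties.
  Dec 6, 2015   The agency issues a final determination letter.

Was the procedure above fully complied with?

Yes

Step 1: 7 days after Sep 3, 2015 (when the request is received) is Sep 10, 2015; completed Sep 4, 2015, before the deadline.
Step 2: the window is 14–28 days after Sep 4, 2015 (when the acknowledgement is issued), so Sep 18, 2015 through Oct 2, 2015; done Sep 20, 2015 — within the window.
Step 3: 5 days after Sep 30, 2015 (end of the 10-day waiting period, which began when the fee estimate is provided on Sep 20, 2015) is Oct 5, 2015; completed Oct 4, 2015, before the deadline.
Step 4: the window is 14–34 days after Oct 4, 2015 (when the non-exempt records are produced), so Oct 18, 2015 through Nov 7, 2015; Oct 19, 2015 falls inside that range.
Step 5: the earliest permitted date is 37 days after Oct 19, 2015 (when the exemption log is issued), i.e. Nov 25, 2015; done Dec 3, 2015 — permitted.
Step 6: 56 days after Dec 3, 2015 (when third parties are notified) is Jan 28, 2016; Dec 6, 2015 is within that limit.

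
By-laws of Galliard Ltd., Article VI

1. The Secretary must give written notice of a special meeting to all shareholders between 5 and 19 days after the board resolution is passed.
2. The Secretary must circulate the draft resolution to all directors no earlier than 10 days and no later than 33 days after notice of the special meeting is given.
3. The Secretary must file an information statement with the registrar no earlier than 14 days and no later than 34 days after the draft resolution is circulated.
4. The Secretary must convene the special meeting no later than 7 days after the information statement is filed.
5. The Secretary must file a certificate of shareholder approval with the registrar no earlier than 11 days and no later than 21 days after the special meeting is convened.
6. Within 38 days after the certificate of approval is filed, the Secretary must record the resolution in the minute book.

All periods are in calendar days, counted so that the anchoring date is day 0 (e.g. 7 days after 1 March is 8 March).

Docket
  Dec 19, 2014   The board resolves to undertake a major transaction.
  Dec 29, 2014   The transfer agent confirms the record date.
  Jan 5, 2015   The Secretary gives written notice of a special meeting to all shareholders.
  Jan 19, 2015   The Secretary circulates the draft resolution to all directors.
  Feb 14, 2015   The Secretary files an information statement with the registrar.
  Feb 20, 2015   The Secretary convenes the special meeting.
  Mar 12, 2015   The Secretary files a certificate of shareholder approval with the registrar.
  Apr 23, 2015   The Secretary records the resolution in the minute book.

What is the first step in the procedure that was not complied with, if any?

Step 1: the window is 5–19 days after Dec 19, 2014 (when the board resolution is passed), so Dec 24, 2014 through Jan 7, 2015; done Jan 5, 2015 — within the window.
Step 2: the window is 10–33 days after Jan 5, 2015 (when notice of the special meeting is given), so Jan 15, 2015 through Feb 7, 2015; done Jan 19, 2015 — within the window.
Step 3: the window is 14–34 days after Jan 19, 2015 (when the draft resolution is circulated), so Feb 2, 2015 through Feb 22, 2015; done Feb 14, 2015, which is between those dates.
Step 4: 7 days after Feb 14, 2015 (when the information statement is filed) is Feb 21, 2015; completed Feb 20, 2015, before the deadline.
Step 5: the window is 11–21 days after Feb 20, 2015 (when the special meeting is convened), so Mar 3, 2015 through Mar 13, 2015; Mar 12, 2015 falls inside that range.
Step 6: 38 days after Mar 12, 2015 (when the certificate of approval is filed) is Apr 19, 2015; not done until Apr 23, 2015, 4 days after the deadline.
Later steps need not be reached.

Step 6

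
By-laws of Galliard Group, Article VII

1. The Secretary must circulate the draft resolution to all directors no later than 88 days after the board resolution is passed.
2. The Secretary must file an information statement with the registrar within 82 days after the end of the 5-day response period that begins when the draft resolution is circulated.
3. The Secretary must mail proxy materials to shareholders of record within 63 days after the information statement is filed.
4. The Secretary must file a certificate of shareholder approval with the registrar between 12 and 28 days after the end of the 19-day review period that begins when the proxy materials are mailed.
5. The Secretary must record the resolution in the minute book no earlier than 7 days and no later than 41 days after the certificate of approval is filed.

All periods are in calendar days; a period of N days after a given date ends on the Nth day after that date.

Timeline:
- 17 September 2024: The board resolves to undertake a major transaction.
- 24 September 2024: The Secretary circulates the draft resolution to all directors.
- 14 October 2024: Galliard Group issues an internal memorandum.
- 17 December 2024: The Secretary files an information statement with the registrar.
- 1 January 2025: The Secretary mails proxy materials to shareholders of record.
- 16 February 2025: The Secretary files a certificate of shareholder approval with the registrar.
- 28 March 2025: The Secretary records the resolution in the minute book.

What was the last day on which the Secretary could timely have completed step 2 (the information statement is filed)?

The draft resolution is circulated on 24 September 2024; the 5-day response period therefore ends 29 September 2024, and step 2 runs from that date. 82 days after 29 September 2024 is 20 December 2024.

20 December 2024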